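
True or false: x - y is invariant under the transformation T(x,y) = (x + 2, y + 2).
True

Substitute T(x,y) = (x + 2, y + 2) into the expression and compare with the original.

Original: x - y
After applying T: (x + 2) - (y + 2) = x - y

This is identical to the original x - y, so the expression is invariant.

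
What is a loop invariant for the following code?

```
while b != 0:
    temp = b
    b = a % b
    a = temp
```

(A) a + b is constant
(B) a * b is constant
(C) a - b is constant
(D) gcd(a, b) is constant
D

A loop invariant must hold before the first iteration and be re-established by every execution of the body.

(D) gcd(a, b) is constant: One iteration replaces (a, b) by (b, a mod b). Since a mod b = a - q*b for an integer q, any common divisor of a and b divides b and a mod b, and conversely; hence gcd(b, a mod b) = gcd(a, b). For instance (35, 12) -> (12, 11) keeps gcd = 1. At exit b = 0 and a = gcd of the original inputs.

The other options fail:
(A) a + b is constant: e.g. (a, b) = (35, 12) -> (12, 11): the sum goes from 47 to 23.
(B) a * b is constant: e.g. (a, b) = (35, 12) -> (12, 11): the product goes from 420 to 132.
(C) a - b is constant: e.g. (a, b) = (35, 12) -> (12, 11): the difference goes from 23 to 1.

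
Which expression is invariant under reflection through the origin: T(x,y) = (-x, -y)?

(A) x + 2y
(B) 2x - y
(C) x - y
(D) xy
D

The map is reflection through the origin: T(x,y) = (-x, -y).
Substitute the transformed coordinates into each option and compare with the original:
(A) x + 2y  ->  (-x) + 2(-y) = -x - 2y   [differs from x + 2y: not invariant]
(B) 2x - y  ->  2(-x) - (-y) = -2x + y   [differs from 2x - y: not invariant]
(C) x - y  ->  (-x) - (-y) = -x + y   [differs from x - y: not invariant]
(D) xy  ->  (-x)(-y) = xy   [equals xy: invariant]

Only option (D), xy, is unchanged by the transformation.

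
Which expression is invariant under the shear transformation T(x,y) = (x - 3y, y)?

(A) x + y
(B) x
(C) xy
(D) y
D

Under the shear T(x,y) = (x - 3y, y):
Substitute the transformed coordinates into each option and compare with the original:
(A) x + y  ->  (x - 3y) + (y) = x - 2y   [differs from x + y: not invariant]
(B) x  ->  (x - 3y) = x - 3y   [differs from x: not invariant]
(C) xy  ->  (x - 3y)(y) = xy - 3y^2   [differs from xy: not invariant]
(D) y  ->  (y) = y   [equals y: invariant]

Only option (D), y, is unchanged by the transformation.
A horizontal shear moves points parallel to the x-axis, so the y-coordinate (and any function of y alone) is unchanged.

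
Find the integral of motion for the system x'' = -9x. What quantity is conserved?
E = (x')^2 + 9x^2

Multiply the equation by x':
x' * x'' = -9x * x'
The left side is d/dt[(x')^2/2] and the right side is d/dt[-9x^2/2], so
d/dt[(x')^2/2 + 9x^2/2] = 0, i.e. (x')^2/2 + 9x^2/2 = constant.
Multiplying by 2, the integral of motion is E = (x')^2 + 9x^2.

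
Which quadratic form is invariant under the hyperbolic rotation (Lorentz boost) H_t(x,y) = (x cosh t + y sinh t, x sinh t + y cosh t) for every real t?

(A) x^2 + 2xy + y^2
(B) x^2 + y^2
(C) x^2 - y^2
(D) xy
C

Write x' = x cosh t + y sinh t, y' = x sinh t + y cosh t and substitute into each option:
(A) x^2 + 2xy + y^2: (x' + y')^2 with x' + y' = (x + y)(cosh t + sinh t) = (x + y)e^t, so it becomes (x + y)^2 e^(2t)   [not invariant for t != 0]
(B) x^2 + y^2: (x cosh t + y sinh t)^2 + (x sinh t + y cosh t)^2 = (x^2 + y^2)(cosh^2 t + sinh^2 t) + 4xy sinh t cosh t = (x^2 + y^2) cosh 2t + 2xy sinh 2t   [not invariant for t != 0]
(C) x^2 - y^2: (x cosh t + y sinh t)^2 - (x sinh t + y cosh t)^2 = x^2(cosh^2 t - sinh^2 t) + 2xy(cosh t sinh t - sinh t cosh t) + y^2(sinh^2 t - cosh^2 t) = x^2 - y^2   [invariant, using cosh^2 t - sinh^2 t = 1]
(D) xy: (x cosh t + y sinh t)(x sinh t + y cosh t) = xy(cosh^2 t + sinh^2 t) + (x^2 + y^2) sinh t cosh t = xy cosh 2t + (x^2 + y^2)(sinh 2t)/2   [not invariant for t != 0]

Only (C) x^2 - y^2 is unchanged; it is the Minkowski form preserved by Lorentz boosts, just as x^2 + y^2 is preserved by ordinary rotations.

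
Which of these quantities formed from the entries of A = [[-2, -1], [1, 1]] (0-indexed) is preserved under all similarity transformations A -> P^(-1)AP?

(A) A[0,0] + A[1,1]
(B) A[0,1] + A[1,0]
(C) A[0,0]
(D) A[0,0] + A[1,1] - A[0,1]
A

A[0,0] + A[1,1] is the trace of A. By the cyclic property of the trace, tr(P^(-1)AP) = tr(APP^(-1)) = tr(A), so it is the same for every matrix similar to A.

The other combinations are not similarity invariants. For example, take P = [[2, 1], [1, 1]] (det P = 1), so P^(-1) = [[1, -1], [-1, 2]] and
B = P^(-1)AP = [[-8, -5], [11, 7]].
Evaluating each option on A and on B:
(A) A[0,0] + A[1,1]: -1 for A, -1 for B -> unchanged
(B) A[0,1] + A[1,0]: 0 for A, 6 for B -> changes
(C) A[0,0]: -2 for A, -8 for B -> changes
(D) A[0,0] + A[1,1] - A[0,1]: 0 for A, 4 for B -> changes

Only (A) A[0,0] + A[1,1] = -1 survives (and it does so for every P, not just this one), so it is the invariant.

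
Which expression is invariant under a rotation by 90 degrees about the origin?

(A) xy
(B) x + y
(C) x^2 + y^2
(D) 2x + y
C

A rotation by 90 degrees sends (x, y) to (-y, x).
Substitute the transformed coordinates into each option and compare with the original:
(A) xy  ->  (-y)(x) = -xy   [differs from xy: not invariant]
(B) x + y  ->  (-y) + (x) = x - y   [differs from x + y: not invariant]
(C) x^2 + y^2  ->  (-y)^2 + (x)^2 = x^2 + y^2   [equals x^2 + y^2: invariant]
(D) 2x + y  ->  2(-y) + (x) = x - 2y   [differs from 2x + y: not invariant]

Only option (C), x^2 + y^2, is unchanged by the transformation.
Geometrically, x^2 + y^2 is the squared distance from the origin, which every rotation about the origin preserves.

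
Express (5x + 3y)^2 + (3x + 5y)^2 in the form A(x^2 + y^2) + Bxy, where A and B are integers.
34(x^2 + y^2) + 60xy

Expanding: (5x + 3y)^2 = 25x^2 + 30xy + 9y^2
(3x + 5y)^2 = 9x^2 + 30xy + 25y^2
Sum = (25+9)(x^2+y^2) + 60xy = 34(x^2 + y^2) + 60xy
This is symmetric in x and y.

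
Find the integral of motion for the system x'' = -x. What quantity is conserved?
E = (x')^2 + x^2

Multiply the equation by x':
x' * x'' = -x * x'
The left side is d/dt[(x')^2/2] and the right side is d/dt[-x^2/2], so
d/dt[(x')^2/2 + x^2/2] = 0, i.e. (x')^2/2 + x^2/2 = constant.
Multiplying by 2, the integral of motion is E = (x')^2 + x^2.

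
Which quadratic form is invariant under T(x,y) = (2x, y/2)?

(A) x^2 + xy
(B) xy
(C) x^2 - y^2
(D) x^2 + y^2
B

T multiplies x by 2 and divides y by 2.
Substitute the transformed coordinates into each option and compare with the original:
(A) x^2 + xy  ->  (2x)^2 + (2x)(y/2) = 4x^2 + xy   [differs from x^2 + xy: not invariant]
(B) xy  ->  (2x)(y/2) = xy   [equals xy: invariant]
(C) x^2 - y^2  ->  (2x)^2 - (y/2)^2 = 4x^2 - y^2/4   [differs from x^2 - y^2: not invariant]
(D) x^2 + y^2  ->  (2x)^2 + (y/2)^2 = 4x^2 + y^2/4   [differs from x^2 + y^2: not invariant]

Only option (B), xy, is unchanged by the transformation.
The factors 2 and 1/2 cancel only in the pure product xy.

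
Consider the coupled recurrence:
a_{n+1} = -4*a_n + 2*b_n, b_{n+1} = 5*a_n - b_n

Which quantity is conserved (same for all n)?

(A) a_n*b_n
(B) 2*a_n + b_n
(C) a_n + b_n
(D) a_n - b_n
C

Replace a_n by a_{n+1} = -4*a_n + 2*b_n and b_n by b_{n+1} = 5*a_n - b_n in each option and simplify:
(A) a_n*b_n  ->  (-4*a_n + 2*b_n)*(5*a_n - b_n) = -20*a_n^2 + 14*a_n*b_n - 2*b_n^2   [not conserved]
(B) 2*a_n + b_n  ->  2*(-4*a_n + 2*b_n) + (5*a_n - b_n) = -3*a_n + 3*b_n   [not conserved]
(C) a_n + b_n  ->  (-4*a_n + 2*b_n) + (5*a_n - b_n) = a_n + b_n   [conserved]
(D) a_n - b_n  ->  (-4*a_n + 2*b_n) - (5*a_n - b_n) = -9*a_n + 3*b_n   [not conserved]

Only (C) a_n + b_n returns to itself after one step, so it is the conserved quantity.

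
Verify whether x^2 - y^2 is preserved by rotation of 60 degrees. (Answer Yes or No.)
No

Applying rotation by 60 degrees: x' = x*cos(60 degrees) - y*sin(60 degrees) = x/2 - sqrt(3)y/2, y' = x*sin(60 degrees) + y*cos(60 degrees) = sqrt(3)x/2 + y/2

Substituting into x^2 - y^2:
(x/2 - sqrt(3)y/2)^2 - (sqrt(3)x/2 + y/2)^2
= -x^2/2 - sqrt(3)xy + y^2/2

This differs from the original expression x^2 - y^2, so it is NOT invariant.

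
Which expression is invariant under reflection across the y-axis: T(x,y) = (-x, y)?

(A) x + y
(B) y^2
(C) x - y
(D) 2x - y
B

The map is reflection across the y-axis: T(x,y) = (-x, y).
Substitute the transformed coordinates into each option and compare with the original:
(A) x + y  ->  (-x) + (y) = -x + y   [differs from x + y: not invariant]
(B) y^2  ->  (y)^2 = y^2   [equals y^2: invariant]
(C) x - y  ->  (-x) - (y) = -x - y   [differs from x - y: not invariant]
(D) 2x - y  ->  2(-x) - (y) = -2x - y   [differs from 2x - y: not invariant]

Only option (B), y^2, is unchanged by the transformation.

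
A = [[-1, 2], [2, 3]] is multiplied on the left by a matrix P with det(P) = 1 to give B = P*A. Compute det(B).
-7

By the multiplicative property of determinants, det(B) = det(P*A) = det(P) * det(A) = det(A),
so the determinant is invariant under multiplication by any determinant-1 matrix; we just need det(A).

det(A) = (-1)(3) - (2)(2) = -3 - 4 = -7

Therefore det(B) = 1 * (-7) = -7.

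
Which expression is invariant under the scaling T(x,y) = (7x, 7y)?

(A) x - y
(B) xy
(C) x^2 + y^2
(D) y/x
D

Under the uniform scaling T(x,y) = (7x, 7y):
Substitute the transformed coordinates into each option and compare with the original:
(A) x - y  ->  (7x) - (7y) = 7x - 7y   [differs from x - y: not invariant]
(B) xy  ->  (7x)(7y) = 49xy   [differs from xy: not invariant]
(C) x^2 + y^2  ->  (7x)^2 + (7y)^2 = 49x^2 + 49y^2   [differs from x^2 + y^2: not invariant]
(D) y/x  ->  (7y)/(7x) = y/x   [equals y/x: invariant]

Only option (D), y/x, is unchanged by the transformation.
The common factor 7 cancels in a ratio of coordinates, while sums, products and sums of squares pick up factors of 7 or 49.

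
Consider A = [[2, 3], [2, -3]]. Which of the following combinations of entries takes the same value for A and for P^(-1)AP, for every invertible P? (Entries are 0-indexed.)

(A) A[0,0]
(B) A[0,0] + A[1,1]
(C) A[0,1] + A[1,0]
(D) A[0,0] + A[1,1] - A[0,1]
B

A[0,0] + A[1,1] is the trace of A. By the cyclic property of the trace, tr(P^(-1)AP) = tr(APP^(-1)) = tr(A), so it is the same for every matrix similar to A.

The other combinations are not similarity invariants. For example, take P = [[1, -1], [0, 1]] (det P = 1), so P^(-1) = [[1, 1], [0, 1]] and
B = P^(-1)AP = [[4, -4], [2, -5]].
Evaluating each option on A and on B:
(A) A[0,0]: 2 for A, 4 for B -> changes
(B) A[0,0] + A[1,1]: -1 for A, -1 for B -> unchanged
(C) A[0,1] + A[1,0]: 5 for A, -2 for B -> changes
(D) A[0,0] + A[1,1] - A[0,1]: -4 for A, 3 for B -> changes

Only (B) A[0,0] + A[1,1] = -1 survives (and it does so for every P, not just this one), so it is the invariant.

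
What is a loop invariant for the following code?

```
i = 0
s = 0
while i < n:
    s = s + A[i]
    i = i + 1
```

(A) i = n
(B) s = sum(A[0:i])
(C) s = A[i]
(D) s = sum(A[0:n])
B

A loop invariant must hold before the first iteration and be re-established by every execution of the body.

(B) s = sum(A[0:i]): Initially i = 0 and s = 0 = sum of the empty slice A[0:0]. If s = sum(A[0:i]) holds at the top of an iteration, the body sets s to sum(A[0:i]) + A[i] = sum(A[0:i+1]) and then i to i+1, so s = sum(A[0:i]) holds again. At exit i = n, giving s = sum(A[0:n]).

The other options fail:
(A) i = n: false initially (i = 0); it is the exit condition, not an invariant.
(C) s = A[i]: after the first iteration s = A[0] but i = 1, so s = A[i] compares s with the wrong element (and fails in general).
(D) s = sum(A[0:n]): false before the loop (s = 0, not the full sum) -- it only becomes true at exit.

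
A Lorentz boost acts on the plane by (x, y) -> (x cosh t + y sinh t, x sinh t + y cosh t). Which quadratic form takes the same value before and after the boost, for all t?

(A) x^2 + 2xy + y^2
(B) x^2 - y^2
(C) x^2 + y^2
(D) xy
B

Write x' = x cosh t + y sinh t, y' = x sinh t + y cosh t and substitute into each option:
(A) x^2 + 2xy + y^2: (x' + y')^2 with x' + y' = (x + y)(cosh t + sinh t) = (x + y)e^t, so it becomes (x + y)^2 e^(2t)   [not invariant for t != 0]
(B) x^2 - y^2: (x cosh t + y sinh t)^2 - (x sinh t + y cosh t)^2 = x^2(cosh^2 t - sinh^2 t) + 2xy(cosh t sinh t - sinh t cosh t) + y^2(sinh^2 t - cosh^2 t) = x^2 - y^2   [invariant, using cosh^2 t - sinh^2 t = 1]
(C) x^2 + y^2: (x cosh t + y sinh t)^2 + (x sinh t + y cosh t)^2 = (x^2 + y^2)(cosh^2 t + sinh^2 t) + 4xy sinh t cosh t = (x^2 + y^2) cosh 2t + 2xy sinh 2t   [not invariant for t != 0]
(D) xy: (x cosh t + y sinh t)(x sinh t + y cosh t) = xy(cosh^2 t + sinh^2 t) + (x^2 + y^2) sinh t cosh t = xy cosh 2t + (x^2 + y^2)(sinh 2t)/2   [not invariant for t != 0]

Only (B) x^2 - y^2 is unchanged; it is the Minkowski form preserved by Lorentz boosts, just as x^2 + y^2 is preserved by ordinary rotations.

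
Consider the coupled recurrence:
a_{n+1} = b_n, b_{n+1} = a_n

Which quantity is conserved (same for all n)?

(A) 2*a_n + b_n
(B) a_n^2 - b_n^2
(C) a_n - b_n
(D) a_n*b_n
D

Replace a_n by a_{n+1} = b_n and b_n by b_{n+1} = a_n in each option and simplify:
(A) 2*a_n + b_n  ->  2*(b_n) + (a_n) = a_n + 2*b_n   [not conserved]
(B) a_n^2 - b_n^2  ->  (b_n)^2 - (a_n)^2 = -a_n^2 + b_n^2   [not conserved]
(C) a_n - b_n  ->  (b_n) - (a_n) = -a_n + b_n   [not conserved]
(D) a_n*b_n  ->  (b_n)*(a_n) = a_n*b_n   [conserved]

Only (D) a_n*b_n returns to itself after one step, so it is the conserved quantity.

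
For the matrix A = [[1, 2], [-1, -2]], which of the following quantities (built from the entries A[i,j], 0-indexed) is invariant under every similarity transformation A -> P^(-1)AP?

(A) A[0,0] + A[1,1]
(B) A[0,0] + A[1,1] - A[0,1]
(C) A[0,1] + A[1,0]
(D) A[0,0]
A

A[0,0] + A[1,1] is the trace of A. By the cyclic property of the trace, tr(P^(-1)AP) = tr(APP^(-1)) = tr(A), so it is the same for every matrix similar to A.

The other combinations are not similarity invariants. For example, take P = [[1, 2], [0, 1]] (det P = 1), so P^(-1) = [[1, -2], [0, 1]] and
B = P^(-1)AP = [[3, 12], [-1, -4]].
Evaluating each option on A and on B:
(A) A[0,0] + A[1,1]: -1 for A, -1 for B -> unchanged
(B) A[0,0] + A[1,1] - A[0,1]: -3 for A, -13 for B -> changes
(C) A[0,1] + A[1,0]: 1 for A, 11 for B -> changes
(D) A[0,0]: 1 for A, 3 for B -> changes

Only (A) A[0,0] + A[1,1] = -1 survives (and it does so for every P, not just this one), so it is the invariant.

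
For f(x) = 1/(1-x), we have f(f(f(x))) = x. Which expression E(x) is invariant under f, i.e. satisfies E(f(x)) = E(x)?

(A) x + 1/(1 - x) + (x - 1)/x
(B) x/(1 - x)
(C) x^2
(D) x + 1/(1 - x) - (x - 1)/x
A

Replace x by f(x) = 1/(1 - x) in each option and simplify. As a quick numerical cross-check, also compare E(4) with E(f(4)) = E(-1/3).

(A) x + 1/(1 - x) + (x - 1)/x  ->  (1/(1 - x)) + 1/(1 - (1/(1 - x))) + ((1/(1 - x)) - 1)/(1/(1 - x)), which simplifies back to x + 1/(1 - x) + (x - 1)/x; check: E(4) = 53/12, E(-1/3) = 53/12.   [invariant]
(B) x/(1 - x)  ->  (1/(1 - x))/(1 - (1/(1 - x))) = -1/x; check: E(4) = -4/3 but E(-1/3) = -1/4.   [not invariant]
(C) x^2  ->  (1/(1 - x))^2 = (x - 1)^(-2); check: E(4) = 16 but E(-1/3) = 1/9.   [not invariant]
(D) x + 1/(1 - x) - (x - 1)/x  ->  (1/(1 - x)) + 1/(1 - (1/(1 - x))) - ((1/(1 - x)) - 1)/(1/(1 - x)) = (x^2(1 - x) - x + (x - 1)^2)/(x(x - 1)); check: E(4) = 35/12 but E(-1/3) = -43/12.   [not invariant]

Only (A) is unchanged. Indeed f(f(x)) = 1/(1 - 1/(1-x)) = (1-x)/(-x) = (x-1)/x, so E(x) = x + f(x) + f(f(x)) is the sum over the whole 3-cycle; applying f just permutes the three terms cyclically (x -> f(x) -> f(f(x)) -> x), leaving the sum unchanged.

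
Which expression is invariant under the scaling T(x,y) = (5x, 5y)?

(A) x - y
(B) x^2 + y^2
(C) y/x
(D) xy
C

Under the uniform scaling T(x,y) = (5x, 5y):
Substitute the transformed coordinates into each option and compare with the original:
(A) x - y  ->  (5x) - (5y) = 5x - 5y   [differs from x - y: not invariant]
(B) x^2 + y^2  ->  (5x)^2 + (5y)^2 = 25x^2 + 25y^2   [differs from x^2 + y^2: not invariant]
(C) y/x  ->  (5y)/(5x) = y/x   [equals y/x: invariant]
(D) xy  ->  (5x)(5y) = 25xy   [differs from xy: not invariant]

Only option (C), y/x, is unchanged by the transformation.
The common factor 5 cancels in a ratio of coordinates, while sums, products and sums of squares pick up factors of 5 or 25.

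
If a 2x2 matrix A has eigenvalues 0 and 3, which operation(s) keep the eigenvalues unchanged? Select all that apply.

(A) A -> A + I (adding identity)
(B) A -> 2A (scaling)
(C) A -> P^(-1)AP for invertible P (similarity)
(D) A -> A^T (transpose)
C and D

Eigenvalues are preserved by:
1. Similarity transformations: A -> P^(-1)AP (same characteristic polynomial)
2. Transpose: A^T has the same eigenvalues as A

Eigenvalues are NOT preserved by:
- Adding identity: eigenvalues become 0+1, 3+1
- Scaling: eigenvalues become 0, 6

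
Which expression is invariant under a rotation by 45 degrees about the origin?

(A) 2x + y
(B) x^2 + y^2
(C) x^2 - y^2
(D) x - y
B

A rotation by 45 degrees sends (x, y) to (sqrt(2)x/2 - sqrt(2)y/2, sqrt(2)x/2 + sqrt(2)y/2).
Substitute the transformed coordinates into each option and compare with the original:
(A) 2x + y  ->  2(sqrt(2)x/2 - sqrt(2)y/2) + (sqrt(2)x/2 + sqrt(2)y/2) = 3sqrt(2)x/2 - sqrt(2)y/2   [differs from 2x + y: not invariant]
(B) x^2 + y^2  ->  (sqrt(2)x/2 - sqrt(2)y/2)^2 + (sqrt(2)x/2 + sqrt(2)y/2)^2 = x^2 + y^2   [equals x^2 + y^2: invariant]
(C) x^2 - y^2  ->  (sqrt(2)x/2 - sqrt(2)y/2)^2 - (sqrt(2)x/2 + sqrt(2)y/2)^2 = -2xy   [differs from x^2 - y^2: not invariant]
(D) x - y  ->  (sqrt(2)x/2 - sqrt(2)y/2) - (sqrt(2)x/2 + sqrt(2)y/2) = -sqrt(2)y   [differs from x - y: not invariant]

Only option (B), x^2 + y^2, is unchanged by the transformation.
Geometrically, x^2 + y^2 is the squared distance from the origin, which every rotation about the origin preserves.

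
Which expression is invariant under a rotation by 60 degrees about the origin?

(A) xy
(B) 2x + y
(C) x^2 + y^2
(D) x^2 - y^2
C

A rotation by 60 degrees sends (x, y) to (x/2 - sqrt(3)y/2, sqrt(3)x/2 + y/2).
Substitute the transformed coordinates into each option and compare with the original:
(A) xy  ->  (x/2 - sqrt(3)y/2)(sqrt(3)x/2 + y/2) = sqrt(3)x^2/4 - xy/2 - sqrt(3)y^2/4   [differs from xy: not invariant]
(B) 2x + y  ->  2(x/2 - sqrt(3)y/2) + (sqrt(3)x/2 + y/2) = sqrt(3)x/2 + x - sqrt(3)y + y/2   [differs from 2x + y: not invariant]
(C) x^2 + y^2  ->  (x/2 - sqrt(3)y/2)^2 + (sqrt(3)x/2 + y/2)^2 = x^2 + y^2   [equals x^2 + y^2: invariant]
(D) x^2 - y^2  ->  (x/2 - sqrt(3)y/2)^2 - (sqrt(3)x/2 + y/2)^2 = -x^2/2 - sqrt(3)xy + y^2/2   [differs from x^2 - y^2: not invariant]

Only option (C), x^2 + y^2, is unchanged by the transformation.
Geometrically, x^2 + y^2 is the squared distance from the origin, which every rotation about the origin preserves.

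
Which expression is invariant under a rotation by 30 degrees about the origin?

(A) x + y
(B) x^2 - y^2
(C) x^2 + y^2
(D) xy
C

A rotation by 30 degrees sends (x, y) to (sqrt(3)x/2 - y/2, x/2 + sqrt(3)y/2).
Substitute the transformed coordinates into each option and compare with the original:
(A) x + y  ->  (sqrt(3)x/2 - y/2) + (x/2 + sqrt(3)y/2) = x/2 + sqrt(3)x/2 - y/2 + sqrt(3)y/2   [differs from x + y: not invariant]
(B) x^2 - y^2  ->  (sqrt(3)x/2 - y/2)^2 - (x/2 + sqrt(3)y/2)^2 = x^2/2 - sqrt(3)xy - y^2/2   [differs from x^2 - y^2: not invariant]
(C) x^2 + y^2  ->  (sqrt(3)x/2 - y/2)^2 + (x/2 + sqrt(3)y/2)^2 = x^2 + y^2   [equals x^2 + y^2: invariant]
(D) xy  ->  (sqrt(3)x/2 - y/2)(x/2 + sqrt(3)y/2) = sqrt(3)x^2/4 + xy/2 - sqrt(3)y^2/4   [differs from xy: not invariant]

Only option (C), x^2 + y^2, is unchanged by the transformation.
Geometrically, x^2 + y^2 is the squared distance from the origin, which every rotation about the origin preserves.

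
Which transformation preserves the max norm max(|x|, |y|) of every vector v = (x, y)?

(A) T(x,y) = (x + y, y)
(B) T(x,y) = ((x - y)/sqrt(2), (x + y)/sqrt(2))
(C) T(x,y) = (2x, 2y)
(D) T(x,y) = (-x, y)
D

A transformation preserves a norm if ||T(v)|| = ||v|| for every v; a single vector where the norm changes rules an option out.

(A) T(x,y) = (x + y, y): v = (1, 1) has norm max(|1|, |1|) = 1, but T(v) = (2, 1) has norm 2 -- not preserved.
(B) T(x,y) = ((x - y)/sqrt(2), (x + y)/sqrt(2)): v = (1, 0) has norm max(|1|, |0|) = 1, but T(v) = (sqrt(2)/2, sqrt(2)/2) has norm sqrt(2)/2 -- not preserved.
(C) T(x,y) = (2x, 2y): v = (1, 0) has norm max(|1|, |0|) = 1, but T(v) = (2, 0) has norm 2 -- not preserved.
(D) T(x,y) = (-x, y): preserves the norm -- it only permutes the coordinates and/or flips signs, which leaves max(|x|, |y|) unchanged.

Therefore the answer is (D).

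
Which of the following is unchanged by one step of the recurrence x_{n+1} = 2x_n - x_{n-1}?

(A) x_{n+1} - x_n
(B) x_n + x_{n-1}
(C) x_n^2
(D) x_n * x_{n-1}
A

For the recurrence x_{n+1} = 2x_n - x_{n-1}:

If x_{n+1} = 2x_n - x_{n-1}, then:
x_{n+1} - x_n = x_n - x_{n-1}
The first difference is constant throughout the sequence.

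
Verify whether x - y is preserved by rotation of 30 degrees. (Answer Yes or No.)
No

Applying rotation by 30 degrees: x' = x*cos(30 degrees) - y*sin(30 degrees) = sqrt(3)x/2 - y/2, y' = x*sin(30 degrees) + y*cos(30 degrees) = x/2 + sqrt(3)y/2

Substituting into x - y:
(sqrt(3)x/2 - y/2) - (x/2 + sqrt(3)y/2)
= -x/2 + sqrt(3)x/2 - sqrt(3)y/2 - y/2

This differs from the original expression x - y, so it is NOT invariant.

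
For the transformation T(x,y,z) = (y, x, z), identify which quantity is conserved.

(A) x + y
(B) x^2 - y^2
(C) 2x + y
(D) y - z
A

Apply T(x,y,z) = (y, x, z) to each option, i.e. replace (x, y, z) by the transformed coordinates.
Substitute the transformed coordinates into each option and compare with the original:
(A) x + y  ->  (y) + (x) = x + y   [equals x + y: invariant]
(B) x^2 - y^2  ->  (y)^2 - (x)^2 = -x^2 + y^2   [differs from x^2 - y^2: not invariant]
(C) 2x + y  ->  2(y) + (x) = x + 2y   [differs from 2x + y: not invariant]
(D) y - z  ->  (x) - (z) = x - z   [differs from y - z: not invariant]

Only option (A), x + y, is unchanged by the transformation.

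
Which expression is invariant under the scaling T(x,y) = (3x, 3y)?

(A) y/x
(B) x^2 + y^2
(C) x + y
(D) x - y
A

Under the uniform scaling T(x,y) = (3x, 3y):
Substitute the transformed coordinates into each option and compare with the original:
(A) y/x  ->  (3y)/(3x) = y/x   [equals y/x: invariant]
(B) x^2 + y^2  ->  (3x)^2 + (3y)^2 = 9x^2 + 9y^2   [differs from x^2 + y^2: not invariant]
(C) x + y  ->  (3x) + (3y) = 3x + 3y   [differs from x + y: not invariant]
(D) x - y  ->  (3x) - (3y) = 3x - 3y   [differs from x - y: not invariant]

Only option (A), y/x, is unchanged by the transformation.
The common factor 3 cancels in a ratio of coordinates, while sums, products and sums of squares pick up factors of 3 or 9.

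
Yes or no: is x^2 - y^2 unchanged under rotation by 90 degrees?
No

Applying rotation by 90 degrees: x' = x*cos(90 degrees) - y*sin(90 degrees) = -y, y' = x*sin(90 degrees) + y*cos(90 degrees) = x

Substituting into x^2 - y^2:
(-y)^2 - (x)^2
= -x^2 + y^2

This differs from the original expression x^2 - y^2, so it is NOT invariant.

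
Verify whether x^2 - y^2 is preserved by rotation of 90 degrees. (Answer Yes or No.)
No

Applying rotation by 90 degrees: x' = x*cos(90 degrees) - y*sin(90 degrees) = -y, y' = x*sin(90 degrees) + y*cos(90 degrees) = x

Substituting into x^2 - y^2:
(-y)^2 - (x)^2
= -x^2 + y^2

This differs from the original expression x^2 - y^2, so it is NOT invariant.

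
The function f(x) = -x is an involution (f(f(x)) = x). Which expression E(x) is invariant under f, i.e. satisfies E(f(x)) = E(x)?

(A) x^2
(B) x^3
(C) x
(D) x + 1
A

Replace x by f(x) = -x in each option and simplify. As a quick numerical cross-check, also compare E(3) with E(f(3)) = E(-3).

(A) x^2  ->  (-x)^2, which simplifies back to x^2; check: E(3) = 9, E(-3) = 9.   [invariant]
(B) x^3  ->  (-x)^3 = -x^3; check: E(3) = 27 but E(-3) = -27.   [not invariant]
(C) x  ->  (-x) = -x; check: E(3) = 3 but E(-3) = -3.   [not invariant]
(D) x + 1  ->  (-x) + 1 = 1 - x; check: E(3) = 4 but E(-3) = -2.   [not invariant]

Only (A) is unchanged. E is symmetric under swapping x with f(x) = -x, which is exactly what an involution does.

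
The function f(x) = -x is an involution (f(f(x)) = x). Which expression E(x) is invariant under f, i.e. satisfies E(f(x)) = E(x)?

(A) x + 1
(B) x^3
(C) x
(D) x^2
D

Replace x by f(x) = -x in each option and simplify. As a quick numerical cross-check, also compare E(3) with E(f(3)) = E(-3).

(A) x + 1  ->  (-x) + 1 = 1 - x; check: E(3) = 4 but E(-3) = -2.   [not invariant]
(B) x^3  ->  (-x)^3 = -x^3; check: E(3) = 27 but E(-3) = -27.   [not invariant]
(C) x  ->  (-x) = -x; check: E(3) = 3 but E(-3) = -3.   [not invariant]
(D) x^2  ->  (-x)^2, which simplifies back to x^2; check: E(3) = 9, E(-3) = 9.   [invariant]

Only (D) is unchanged. E is symmetric under swapping x with f(x) = -x, which is exactly what an involution does.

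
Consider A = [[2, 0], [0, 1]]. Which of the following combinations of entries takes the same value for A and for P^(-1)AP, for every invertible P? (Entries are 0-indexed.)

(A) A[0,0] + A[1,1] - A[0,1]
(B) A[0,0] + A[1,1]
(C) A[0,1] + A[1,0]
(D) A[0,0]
B

A[0,0] + A[1,1] is the trace of A. By the cyclic property of the trace, tr(P^(-1)AP) = tr(APP^(-1)) = tr(A), so it is the same for every matrix similar to A.

The other combinations are not similarity invariants. For example, take P = [[1, 1], [1, 2]] (det P = 1), so P^(-1) = [[2, -1], [-1, 1]] and
B = P^(-1)AP = [[3, 2], [-1, 0]].
Evaluating each option on A and on B:
(A) A[0,0] + A[1,1] - A[0,1]: 3 for A, 1 for B -> changes
(B) A[0,0] + A[1,1]: 3 for A, 3 for B -> unchanged
(C) A[0,1] + A[1,0]: 0 for A, 1 for B -> changes
(D) A[0,0]: 2 for A, 3 for B -> changes

Only (B) A[0,0] + A[1,1] = 3 survives (and it does so for every P, not just this one), so it is the invariant.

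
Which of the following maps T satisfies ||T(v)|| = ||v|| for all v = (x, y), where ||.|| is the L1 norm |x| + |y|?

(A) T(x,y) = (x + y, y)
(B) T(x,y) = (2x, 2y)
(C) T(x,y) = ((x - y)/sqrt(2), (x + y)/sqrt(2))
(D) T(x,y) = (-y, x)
D

A transformation preserves a norm if ||T(v)|| = ||v|| for every v; a single vector where the norm changes rules an option out.

(A) T(x,y) = (x + y, y): v = (0, 1) has norm |0| + |1| = 1, but T(v) = (1, 1) has norm 2 -- not preserved.
(B) T(x,y) = (2x, 2y): v = (1, 0) has norm |1| + |0| = 1, but T(v) = (2, 0) has norm 2 -- not preserved.
(C) T(x,y) = ((x - y)/sqrt(2), (x + y)/sqrt(2)): v = (1, 0) has norm |1| + |0| = 1, but T(v) = (sqrt(2)/2, sqrt(2)/2) has norm sqrt(2) -- not preserved.
(D) T(x,y) = (-y, x): preserves the norm -- it only permutes the coordinates and/or flips signs, which leaves |x| + |y| unchanged.

Therefore the answer is (D).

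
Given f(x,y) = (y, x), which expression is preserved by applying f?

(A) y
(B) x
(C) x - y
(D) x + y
D

For f(x,y) = (y, x):
After applying f: x' = y, y' = x. So x' + y' = y + x = x + y.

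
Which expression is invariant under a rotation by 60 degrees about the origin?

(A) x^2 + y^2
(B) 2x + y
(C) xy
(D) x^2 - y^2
A

A rotation by 60 degrees sends (x, y) to (x/2 - sqrt(3)y/2, sqrt(3)x/2 + y/2).
Substitute the transformed coordinates into each option and compare with the original:
(A) x^2 + y^2  ->  (x/2 - sqrt(3)y/2)^2 + (sqrt(3)x/2 + y/2)^2 = x^2 + y^2   [equals x^2 + y^2: invariant]
(B) 2x + y  ->  2(x/2 - sqrt(3)y/2) + (sqrt(3)x/2 + y/2) = sqrt(3)x/2 + x - sqrt(3)y + y/2   [differs from 2x + y: not invariant]
(C) xy  ->  (x/2 - sqrt(3)y/2)(sqrt(3)x/2 + y/2) = sqrt(3)x^2/4 - xy/2 - sqrt(3)y^2/4   [differs from xy: not invariant]
(D) x^2 - y^2  ->  (x/2 - sqrt(3)y/2)^2 - (sqrt(3)x/2 + y/2)^2 = -x^2/2 - sqrt(3)xy + y^2/2   [differs from x^2 - y^2: not invariant]

Only option (A), x^2 + y^2, is unchanged by the transformation.
Geometrically, x^2 + y^2 is the squared distance from the origin, which every rotation about the origin preserves.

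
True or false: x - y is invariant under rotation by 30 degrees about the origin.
False

Applying rotation by 30 degrees: x' = x*cos(30 degrees) - y*sin(30 degrees) = sqrt(3)x/2 - y/2, y' = x*sin(30 degrees) + y*cos(30 degrees) = x/2 + sqrt(3)y/2

Substituting into x - y:
(sqrt(3)x/2 - y/2) - (x/2 + sqrt(3)y/2)
= -x/2 + sqrt(3)x/2 - sqrt(3)y/2 - y/2

This differs from the original expression x - y, so it is NOT invariant.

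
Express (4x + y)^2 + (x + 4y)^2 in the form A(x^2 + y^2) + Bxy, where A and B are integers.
17(x^2 + y^2) + 16xy

Expanding: (4x + y)^2 = 16x^2 + 8xy + y^2
(x + 4y)^2 = x^2 + 8xy + 16y^2
Sum = (16+1)(x^2+y^2) + 16xy = 17(x^2 + y^2) + 16xy
This is symmetric in x and y.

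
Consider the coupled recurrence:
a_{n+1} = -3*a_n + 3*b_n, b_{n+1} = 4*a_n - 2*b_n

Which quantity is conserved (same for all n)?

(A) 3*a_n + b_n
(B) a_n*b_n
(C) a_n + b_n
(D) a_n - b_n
C

Replace a_n by a_{n+1} = -3*a_n + 3*b_n and b_n by b_{n+1} = 4*a_n - 2*b_n in each option and simplify:
(A) 3*a_n + b_n  ->  3*(-3*a_n + 3*b_n) + (4*a_n - 2*b_n) = -5*a_n + 7*b_n   [not conserved]
(B) a_n*b_n  ->  (-3*a_n + 3*b_n)*(4*a_n - 2*b_n) = -12*a_n^2 + 18*a_n*b_n - 6*b_n^2   [not conserved]
(C) a_n + b_n  ->  (-3*a_n + 3*b_n) + (4*a_n - 2*b_n) = a_n + b_n   [conserved]
(D) a_n - b_n  ->  (-3*a_n + 3*b_n) - (4*a_n - 2*b_n) = -7*a_n + 5*b_n   [not conserved]

Only (C) a_n + b_n returns to itself after one step, so it is the conserved quantity.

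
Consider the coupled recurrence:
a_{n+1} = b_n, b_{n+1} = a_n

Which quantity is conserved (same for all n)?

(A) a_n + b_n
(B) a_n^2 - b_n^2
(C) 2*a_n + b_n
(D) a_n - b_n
A

Replace a_n by a_{n+1} = b_n and b_n by b_{n+1} = a_n in each option and simplify:
(A) a_n + b_n  ->  (b_n) + (a_n) = a_n + b_n   [conserved]
(B) a_n^2 - b_n^2  ->  (b_n)^2 - (a_n)^2 = -a_n^2 + b_n^2   [not conserved]
(C) 2*a_n + b_n  ->  2*(b_n) + (a_n) = a_n + 2*b_n   [not conserved]
(D) a_n - b_n  ->  (b_n) - (a_n) = -a_n + b_n   [not conserved]

Only (A) a_n + b_n returns to itself after one step, so it is the conserved quantity.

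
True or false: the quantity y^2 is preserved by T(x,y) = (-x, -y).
True

Substitute T(x,y) = (-x, -y) into the expression and compare with the original.

Original: y^2
After applying T: (-y)^2 = y^2

This is identical to the original y^2, so the expression is invariant.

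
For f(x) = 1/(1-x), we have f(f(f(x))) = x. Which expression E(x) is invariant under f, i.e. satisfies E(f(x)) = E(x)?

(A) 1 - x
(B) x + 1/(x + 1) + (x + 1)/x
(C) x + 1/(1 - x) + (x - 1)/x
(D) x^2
C

Replace x by f(x) = 1/(1 - x) in each option and simplify. As a quick numerical cross-check, also compare E(4) with E(f(4)) = E(-1/3).

(A) 1 - x  ->  1 - (1/(1 - x)) = x/(x - 1); check: E(4) = -3 but E(-1/3) = 4/3.   [not invariant]
(B) x + 1/(x + 1) + (x + 1)/x  ->  (1/(1 - x)) + 1/((1/(1 - x)) + 1) + ((1/(1 - x)) + 1)/(1/(1 - x)) = (-x^3 + 6x^2 - 11x + 7)/(x^2 - 3x + 2); check: E(4) = 109/20 but E(-1/3) = -5/6.   [not invariant]
(C) x + 1/(1 - x) + (x - 1)/x  ->  (1/(1 - x)) + 1/(1 - (1/(1 - x))) + ((1/(1 - x)) - 1)/(1/(1 - x)), which simplifies back to x + 1/(1 - x) + (x - 1)/x; check: E(4) = 53/12, E(-1/3) = 53/12.   [invariant]
(D) x^2  ->  (1/(1 - x))^2 = (x - 1)^(-2); check: E(4) = 16 but E(-1/3) = 1/9.   [not invariant]

Only (C) is unchanged. Indeed f(f(x)) = 1/(1 - 1/(1-x)) = (1-x)/(-x) = (x-1)/x, so E(x) = x + f(x) + f(f(x)) is the sum over the whole 3-cycle; applying f just permutes the three terms cyclically (x -> f(x) -> f(f(x)) -> x), leaving the sum unchanged.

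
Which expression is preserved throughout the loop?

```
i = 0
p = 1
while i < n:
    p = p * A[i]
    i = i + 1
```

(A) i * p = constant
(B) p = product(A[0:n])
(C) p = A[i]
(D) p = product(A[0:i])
D

A loop invariant must hold before the first iteration and be re-established by every execution of the body.

(D) p = product(A[0:i]): Initially i = 0 and p = 1 = product of the empty slice A[0:0]. If p = product(A[0:i]) holds at the top of an iteration, the body sets p to product(A[0:i]) * A[i] = product(A[0:i+1]) and then i to i+1, so the property is restored. At exit i = n, giving p = product(A[0:n]).

The other options fail:
(A) i * p = constant: initially i * p = 0, but after one iteration it is 1 * A[0], which is nonzero in general.
(B) p = product(A[0:n]): false before the loop (p = 1, not the full product) -- it only becomes true at exit.
(C) p = A[i]: after the first iteration p = A[0] but i = 1; in general p is a product of several elements, not a single one.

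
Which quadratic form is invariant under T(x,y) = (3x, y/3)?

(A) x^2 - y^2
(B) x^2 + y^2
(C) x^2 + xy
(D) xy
D

T multiplies x by 3 and divides y by 3.
Substitute the transformed coordinates into each option and compare with the original:
(A) x^2 - y^2  ->  (3x)^2 - (y/3)^2 = 9x^2 - y^2/9   [differs from x^2 - y^2: not invariant]
(B) x^2 + y^2  ->  (3x)^2 + (y/3)^2 = 9x^2 + y^2/9   [differs from x^2 + y^2: not invariant]
(C) x^2 + xy  ->  (3x)^2 + (3x)(y/3) = 9x^2 + xy   [differs from x^2 + xy: not invariant]
(D) xy  ->  (3x)(y/3) = xy   [equals xy: invariant]

Only option (D), xy, is unchanged by the transformation.
The factors 3 and 1/3 cancel only in the pure product xy.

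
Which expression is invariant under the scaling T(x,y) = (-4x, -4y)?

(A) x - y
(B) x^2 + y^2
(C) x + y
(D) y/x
D

Under the uniform scaling T(x,y) = (-4x, -4y):
Substitute the transformed coordinates into each option and compare with the original:
(A) x - y  ->  (-4x) - (-4y) = -4x + 4y   [differs from x - y: not invariant]
(B) x^2 + y^2  ->  (-4x)^2 + (-4y)^2 = 16x^2 + 16y^2   [differs from x^2 + y^2: not invariant]
(C) x + y  ->  (-4x) + (-4y) = -4x - 4y   [differs from x + y: not invariant]
(D) y/x  ->  (-4y)/(-4x) = y/x   [equals y/x: invariant]

Only option (D), y/x, is unchanged by the transformation.
The common factor -4 cancels in a ratio of coordinates, while sums, products and sums of squares pick up factors of -4 or 16.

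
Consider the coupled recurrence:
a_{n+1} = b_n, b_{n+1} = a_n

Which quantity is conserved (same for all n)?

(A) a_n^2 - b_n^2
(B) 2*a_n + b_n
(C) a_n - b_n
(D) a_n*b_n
D

Replace a_n by a_{n+1} = b_n and b_n by b_{n+1} = a_n in each option and simplify:
(A) a_n^2 - b_n^2  ->  (b_n)^2 - (a_n)^2 = -a_n^2 + b_n^2   [not conserved]
(B) 2*a_n + b_n  ->  2*(b_n) + (a_n) = a_n + 2*b_n   [not conserved]
(C) a_n - b_n  ->  (b_n) - (a_n) = -a_n + b_n   [not conserved]
(D) a_n*b_n  ->  (b_n)*(a_n) = a_n*b_n   [conserved]

Only (D) a_n*b_n returns to itself after one step, so it is the conserved quantity.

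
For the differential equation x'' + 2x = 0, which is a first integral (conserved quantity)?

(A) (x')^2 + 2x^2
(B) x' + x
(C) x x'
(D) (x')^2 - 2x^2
A

A first integral I satisfies dI/dt = 0 along every solution. Differentiate each option and use the equation of motion:
(A) d/dt[(x')^2 + 2x^2] = 2x'x'' + 4x x' = 2x'(-2x) + 4x x' = 0
(B) d/dt[x' + x] = x'' + x' = -2x + x', not identically 0
(C) d/dt[x x'] = (x')^2 + x x'' = (x')^2 - 2x^2, not identically 0
(D) d/dt[(x')^2 - 2x^2] = 2x'x'' - 4x x' = -8x x', not identically 0

Only (A) has zero time-derivative. So the energy-like quantity (x')^2 + 2x^2 is the first integral.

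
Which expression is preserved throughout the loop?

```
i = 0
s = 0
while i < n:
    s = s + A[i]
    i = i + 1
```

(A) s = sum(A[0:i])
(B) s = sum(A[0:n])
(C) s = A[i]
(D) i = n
A

A loop invariant must hold before the first iteration and be re-established by every execution of the body.

(A) s = sum(A[0:i]): Initially i = 0 and s = 0 = sum of the empty slice A[0:0]. If s = sum(A[0:i]) holds at the top of an iteration, the body sets s to sum(A[0:i]) + A[i] = sum(A[0:i+1]) and then i to i+1, so s = sum(A[0:i]) holds again. At exit i = n, giving s = sum(A[0:n]).

The other options fail:
(B) s = sum(A[0:n]): false before the loop (s = 0, not the full sum) -- it only becomes true at exit.
(C) s = A[i]: after the first iteration s = A[0] but i = 1, so s = A[i] compares s with the wrong element (and fails in general).
(D) i = n: false initially (i = 0); it is the exit condition, not an invariant.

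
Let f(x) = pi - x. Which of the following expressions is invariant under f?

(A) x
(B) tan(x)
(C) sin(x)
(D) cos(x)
C

For f(x) = pi - x:
sin(pi - x) = sin(x), so sine is invariant under this transformation.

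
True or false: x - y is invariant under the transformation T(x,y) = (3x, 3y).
False

Substitute T(x,y) = (3x, 3y) into the expression and compare with the original.

Original: x - y
After applying T: (3x) - (3y) = 3x - 3y

This differs from the original x - y (difference: 2x - 2y), so the expression is NOT invariant.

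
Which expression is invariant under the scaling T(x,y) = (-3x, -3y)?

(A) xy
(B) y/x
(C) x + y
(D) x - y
B

Under the uniform scaling T(x,y) = (-3x, -3y):
Substitute the transformed coordinates into each option and compare with the original:
(A) xy  ->  (-3x)(-3y) = 9xy   [differs from xy: not invariant]
(B) y/x  ->  (-3y)/(-3x) = y/x   [equals y/x: invariant]
(C) x + y  ->  (-3x) + (-3y) = -3x - 3y   [differs from x + y: not invariant]
(D) x - y  ->  (-3x) - (-3y) = -3x + 3y   [differs from x - y: not invariant]

Only option (B), y/x, is unchanged by the transformation.
The common factor -3 cancels in a ratio of coordinates, while sums, products and sums of squares pick up factors of -3 or 9.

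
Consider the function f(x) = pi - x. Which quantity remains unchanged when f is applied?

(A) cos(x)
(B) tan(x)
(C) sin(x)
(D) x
C

For f(x) = pi - x:
sin(pi - x) = sin(x), so sine is invariant under this transformation.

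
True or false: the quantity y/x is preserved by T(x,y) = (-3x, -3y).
True

Substitute T(x,y) = (-3x, -3y) into the expression and compare with the original.

Original: y/x
After applying T: (-3y)/(-3x) = y/x

This is identical to the original y/x, so the expression is invariant.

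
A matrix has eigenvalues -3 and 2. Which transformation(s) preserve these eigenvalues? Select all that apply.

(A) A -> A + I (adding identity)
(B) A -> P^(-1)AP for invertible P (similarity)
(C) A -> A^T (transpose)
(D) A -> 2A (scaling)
B and C

Eigenvalues are preserved by:
1. Similarity transformations: A -> P^(-1)AP (same characteristic polynomial)
2. Transpose: A^T has the same eigenvalues as A

Eigenvalues are NOT preserved by:
- Adding identity: eigenvalues become -3+1, 2+1
- Scaling: eigenvalues become -6, 4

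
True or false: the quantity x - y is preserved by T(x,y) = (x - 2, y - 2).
True

Substitute T(x,y) = (x - 2, y - 2) into the expression and compare with the original.

Original: x - y
After applying T: (x - 2) - (y - 2) = x - y

This is identical to the original x - y, so the expression is invariant.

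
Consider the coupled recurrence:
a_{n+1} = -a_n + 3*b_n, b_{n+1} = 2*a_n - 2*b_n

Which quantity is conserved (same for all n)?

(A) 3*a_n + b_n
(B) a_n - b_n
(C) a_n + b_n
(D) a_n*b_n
C

Replace a_n by a_{n+1} = -a_n + 3*b_n and b_n by b_{n+1} = 2*a_n - 2*b_n in each option and simplify:
(A) 3*a_n + b_n  ->  3*(-a_n + 3*b_n) + (2*a_n - 2*b_n) = -a_n + 7*b_n   [not conserved]
(B) a_n - b_n  ->  (-a_n + 3*b_n) - (2*a_n - 2*b_n) = -3*a_n + 5*b_n   [not conserved]
(C) a_n + b_n  ->  (-a_n + 3*b_n) + (2*a_n - 2*b_n) = a_n + b_n   [conserved]
(D) a_n*b_n  ->  (-a_n + 3*b_n)*(2*a_n - 2*b_n) = -2*a_n^2 + 8*a_n*b_n - 6*b_n^2   [not conserved]

Only (C) a_n + b_n returns to itself after one step, so it is the conserved quantity.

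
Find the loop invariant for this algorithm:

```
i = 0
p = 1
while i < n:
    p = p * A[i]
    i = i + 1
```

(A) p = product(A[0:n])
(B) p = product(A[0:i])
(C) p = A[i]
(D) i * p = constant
B

A loop invariant must hold before the first iteration and be re-established by every execution of the body.

(B) p = product(A[0:i]): Initially i = 0 and p = 1 = product of the empty slice A[0:0]. If p = product(A[0:i]) holds at the top of an iteration, the body sets p to product(A[0:i]) * A[i] = product(A[0:i+1]) and then i to i+1, so the property is restored. At exit i = n, giving p = product(A[0:n]).

The other options fail:
(A) p = product(A[0:n]): false before the loop (p = 1, not the full product) -- it only becomes true at exit.
(C) p = A[i]: after the first iteration p = A[0] but i = 1; in general p is a product of several elements, not a single one.
(D) i * p = constant: initially i * p = 0, but after one iteration it is 1 * A[0], which is nonzero in general.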